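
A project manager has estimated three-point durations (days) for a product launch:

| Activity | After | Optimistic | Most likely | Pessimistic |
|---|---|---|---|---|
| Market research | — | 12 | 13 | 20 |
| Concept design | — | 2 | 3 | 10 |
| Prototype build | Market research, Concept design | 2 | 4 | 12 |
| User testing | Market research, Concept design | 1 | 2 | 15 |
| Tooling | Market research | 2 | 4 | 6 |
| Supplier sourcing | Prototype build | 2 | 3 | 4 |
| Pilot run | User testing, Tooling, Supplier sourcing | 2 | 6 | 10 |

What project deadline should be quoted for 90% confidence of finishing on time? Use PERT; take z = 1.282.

31.3 days

te_Market research = (12 + 4·13 + 20)/6 = 84/6 = 14; σ²_Market research = ((20−12)/6)² = 1.778
te_Concept design = (2 + 4·3 + 10)/6 = 24/6 = 4; σ²_Concept design = ((10−2)/6)² = 1.778
te_Prototype build = (2 + 4·4 + 12)/6 = 30/6 = 5; σ²_Prototype build = ((12−2)/6)² = 2.778
te_User testing = (1 + 4·2 + 15)/6 = 24/6 = 4; σ²_User testing = ((15−1)/6)² = 5.444
te_Tooling = (2 + 4·4 + 6)/6 = 24/6 = 4; σ²_Tooling = ((6−2)/6)² = 0.444
te_Supplier sourcing = (2 + 4·3 + 4)/6 = 18/6 = 3; σ²_Supplier sourcing = ((4−2)/6)² = 0.111
te_Pilot run = (2 + 4·6 + 10)/6 = 36/6 = 6; σ²_Pilot run = ((10−2)/6)² = 1.778

Forward pass:
ES_Market research = 0; EF_Market research = 14
ES_Concept design = 0; EF_Concept design = 4
ES_Prototype build = max(EF_Market research=14, EF_Concept design=4) = 14; EF_Prototype build = 14+5 = 19
ES_User testing = max(EF_Market research=14, EF_Concept design=4) = 14; EF_User testing = 14+4 = 18
ES_Tooling = 14; EF_Tooling = 14+4 = 18
ES_Supplier sourcing = 19; EF_Supplier sourcing = 19+3 = 22
ES_Pilot run = max(EF_User testing=18, EF_Tooling=18, EF_Supplier sourcing=22) = 22; EF_Pilot run = 22+6 = 28
Expected project duration μ = 28 days. Critical path: Market research → Prototype build → Supplier sourcing → Pilot run.

Variance along critical path = 1.778 + 2.778 + 0.111 + 1.778 = 6.444; σ = 2.539 days.
D = μ + z·σ = 28 + 1.282·2.539 = 31.3 days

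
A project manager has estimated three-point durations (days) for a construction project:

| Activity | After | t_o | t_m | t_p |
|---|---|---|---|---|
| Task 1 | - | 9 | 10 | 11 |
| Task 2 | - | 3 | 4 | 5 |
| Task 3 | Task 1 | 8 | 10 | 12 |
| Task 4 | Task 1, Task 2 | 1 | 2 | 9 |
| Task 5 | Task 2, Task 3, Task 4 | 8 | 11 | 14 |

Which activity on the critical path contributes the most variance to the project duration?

Task 5

te_Task 1 = (9 + 4·10 + 11)/6 = 60/6 = 10; σ²_Task 1 = ((11−9)/6)² = 0.111
te_Task 2 = (3 + 4·4 + 5)/6 = 24/6 = 4; σ²_Task 2 = ((5−3)/6)² = 0.111
te_Task 3 = (8 + 4·10 + 12)/6 = 60/6 = 10; σ²_Task 3 = ((12−8)/6)² = 0.444
te_Task 4 = (1 + 4·2 + 9)/6 = 18/6 = 3; σ²_Task 4 = ((9−1)/6)² = 1.778
te_Task 5 = (8 + 4·11 + 14)/6 = 66/6 = 11; σ²_Task 5 = ((14−8)/6)² = 1.000

Forward pass:
ES_Task 1 = 0; EF_Task 1 = 10
ES_Task 2 = 0; EF_Task 2 = 4
ES_Task 3 = 10; EF_Task 3 = 10+10 = 20
ES_Task 4 = max(EF_Task 1=10, EF_Task 2=4) = 10; EF_Task 4 = 10+3 = 13
ES_Task 5 = max(EF_Task 2=4, EF_Task 3=20, EF_Task 4=13) = 20; EF_Task 5 = 20+11 = 31
Expected project duration μ = 31 days. Critical path: Task 1 → Task 3 → Task 5.

Variances on critical path: σ²_Task 1=0.111, σ²_Task 3=0.444, σ²_Task 5=1.000.
Largest is σ²_Task 5 = 1.000.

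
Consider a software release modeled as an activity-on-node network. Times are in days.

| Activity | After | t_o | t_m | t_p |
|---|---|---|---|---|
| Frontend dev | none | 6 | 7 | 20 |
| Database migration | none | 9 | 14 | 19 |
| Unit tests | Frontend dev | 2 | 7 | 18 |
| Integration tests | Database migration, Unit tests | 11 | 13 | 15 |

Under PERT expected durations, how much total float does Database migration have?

3 days

te_Frontend dev = (6 + 4·7 + 20)/6 = 54/6 = 9
te_Database migration = (9 + 4·14 + 19)/6 = 84/6 = 14
te_Unit tests = (2 + 4·7 + 18)/6 = 48/6 = 8
te_Integration tests = (11 + 4·13 + 15)/6 = 78/6 = 13

Forward pass:
ES_Frontend dev = 0; EF_Frontend dev = 9
ES_Database migration = 0; EF_Database migration = 14
ES_Unit tests = 9; EF_Unit tests = 9+8 = 17
ES_Integration tests = max(EF_Database migration=14, EF_Unit tests=17) = 17; EF_Integration tests = 17+13 = 30
Expected project duration μ = 30 days. Critical path: Frontend dev → Unit tests → Integration tests.

Backward pass:
LF_Integration tests = 30; LS_Integration tests = 30−13 = 17
LF_Unit tests = LS_Integration tests = 17; LS_Unit tests = 17−8 = 9
LF_Database migration = LS_Integration tests = 17; LS_Database migration = 17−14 = 3
LF_Frontend dev = LS_Unit tests = 9; LS_Frontend dev = 9−9 = 0
Slack_Database migration = LS_Database migration − ES_Database migration = 3 − 0 = 3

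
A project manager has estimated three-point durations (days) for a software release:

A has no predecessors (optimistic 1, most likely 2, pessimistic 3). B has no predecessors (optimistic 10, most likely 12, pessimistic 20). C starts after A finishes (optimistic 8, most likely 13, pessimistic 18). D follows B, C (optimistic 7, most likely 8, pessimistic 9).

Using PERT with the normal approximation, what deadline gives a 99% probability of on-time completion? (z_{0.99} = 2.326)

te_A = (1 + 4·2 + 3)/6 = 12/6 = 2; σ²_A = ((3−1)/6)² = 0.111
te_B = (10 + 4·12 + 20)/6 = 78/6 = 13; σ²_B = ((20−10)/6)² = 2.778
te_C = (8 + 4·13 + 18)/6 = 78/6 = 13; σ²_C = ((18−8)/6)² = 2.778
te_D = (7 + 4·8 + 9)/6 = 48/6 = 8; σ²_D = ((9−7)/6)² = 0.111

Forward pass:
ES_A = 0; EF_A = 2
ES_B = 0; EF_B = 13
ES_C = 2; EF_C = 2+13 = 15
ES_D = max(EF_B=13, EF_C=15) = 15; EF_D = 15+8 = 23
Expected project duration μ = 23 days. Critical path: A → C → D.

Variance along critical path = 0.111 + 2.778 + 0.111 = 3.000; σ = 1.732 days.
D = μ + z·σ = 23 + 2.326·1.732 = 27.0 days

27.0 days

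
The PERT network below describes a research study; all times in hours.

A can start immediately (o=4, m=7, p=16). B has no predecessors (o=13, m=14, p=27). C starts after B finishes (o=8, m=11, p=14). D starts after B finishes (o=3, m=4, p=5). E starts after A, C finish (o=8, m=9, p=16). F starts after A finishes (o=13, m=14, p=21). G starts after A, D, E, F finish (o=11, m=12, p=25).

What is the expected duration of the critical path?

te_A = (4 + 4·7 + 16)/6 = 48/6 = 8
te_B = (13 + 4·14 + 27)/6 = 96/6 = 16
te_C = (8 + 4·11 + 14)/6 = 66/6 = 11
te_D = (3 + 4·4 + 5)/6 = 24/6 = 4
te_E = (8 + 4·9 + 16)/6 = 60/6 = 10
te_F = (13 + 4·14 + 21)/6 = 90/6 = 15
te_G = (11 + 4·12 + 25)/6 = 84/6 = 14

Forward pass:
ES_A = 0; EF_A = 8
ES_B = 0; EF_B = 16
ES_C = 16; EF_C = 16+11 = 27
ES_D = 16; EF_D = 16+4 = 20
ES_E = max(EF_A=8, EF_C=27) = 27; EF_E = 27+10 = 37
ES_F = 8; EF_F = 8+15 = 23
ES_G = max(EF_A=8, EF_D=20, EF_E=37, EF_F=23) = 37; EF_G = 37+14 = 51
Expected project duration μ = 51 hours. Critical path: B → C → E → G.

51 hours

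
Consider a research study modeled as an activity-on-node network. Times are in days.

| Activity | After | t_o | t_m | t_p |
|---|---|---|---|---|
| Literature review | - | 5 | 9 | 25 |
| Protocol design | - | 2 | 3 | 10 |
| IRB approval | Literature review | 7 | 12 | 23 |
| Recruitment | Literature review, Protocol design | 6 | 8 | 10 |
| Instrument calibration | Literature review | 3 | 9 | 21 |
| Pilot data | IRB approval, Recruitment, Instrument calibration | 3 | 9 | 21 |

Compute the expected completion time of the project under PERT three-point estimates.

te_Literature review = (5 + 4·9 + 25)/6 = 66/6 = 11
te_Protocol design = (2 + 4·3 + 10)/6 = 24/6 = 4
te_IRB approval = (7 + 4·12 + 23)/6 = 78/6 = 13
te_Recruitment = (6 + 4·8 + 10)/6 = 48/6 = 8
te_Instrument calibration = (3 + 4·9 + 21)/6 = 60/6 = 10
te_Pilot data = (3 + 4·9 + 21)/6 = 60/6 = 10

Forward pass:
ES_Literature review = 0; EF_Literature review = 11
ES_Protocol design = 0; EF_Protocol design = 4
ES_IRB approval = 11; EF_IRB approval = 11+13 = 24
ES_Recruitment = max(EF_Literature review=11, EF_Protocol design=4) = 11; EF_Recruitment = 11+8 = 19
ES_Instrument calibration = 11; EF_Instrument calibration = 11+10 = 21
ES_Pilot data = max(EF_IRB approval=24, EF_Recruitment=19, EF_Instrument calibration=21) = 24; EF_Pilot data = 24+10 = 34
Expected project duration μ = 34 days. Critical path: Literature review → IRB approval → Pilot data.

34 days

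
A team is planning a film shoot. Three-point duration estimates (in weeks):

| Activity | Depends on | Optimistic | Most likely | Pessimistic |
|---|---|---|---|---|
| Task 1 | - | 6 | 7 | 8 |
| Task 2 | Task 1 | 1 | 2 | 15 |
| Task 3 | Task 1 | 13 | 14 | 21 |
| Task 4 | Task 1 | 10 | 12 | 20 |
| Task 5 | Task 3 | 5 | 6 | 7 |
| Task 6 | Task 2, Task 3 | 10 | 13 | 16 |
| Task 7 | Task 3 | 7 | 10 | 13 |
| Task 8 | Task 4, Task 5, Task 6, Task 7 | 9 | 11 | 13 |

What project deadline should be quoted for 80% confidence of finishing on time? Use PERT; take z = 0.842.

te_Task 1 = (6 + 4·7 + 8)/6 = 42/6 = 7; σ²_Task 1 = ((8−6)/6)² = 0.111
te_Task 2 = (1 + 4·2 + 15)/6 = 24/6 = 4; σ²_Task 2 = ((15−1)/6)² = 5.444
te_Task 3 = (13 + 4·14 + 21)/6 = 90/6 = 15; σ²_Task 3 = ((21−13)/6)² = 1.778
te_Task 4 = (10 + 4·12 + 20)/6 = 78/6 = 13; σ²_Task 4 = ((20−10)/6)² = 2.778
te_Task 5 = (5 + 4·6 + 7)/6 = 36/6 = 6; σ²_Task 5 = ((7−5)/6)² = 0.111
te_Task 6 = (10 + 4·13 + 16)/6 = 78/6 = 13; σ²_Task 6 = ((16−10)/6)² = 1.000
te_Task 7 = (7 + 4·10 + 13)/6 = 60/6 = 10; σ²_Task 7 = ((13−7)/6)² = 1.000
te_Task 8 = (9 + 4·11 + 13)/6 = 66/6 = 11; σ²_Task 8 = ((13−9)/6)² = 0.444

Forward pass:
ES_Task 1 = 0; EF_Task 1 = 7
ES_Task 2 = 7; EF_Task 2 = 7+4 = 11
ES_Task 3 = 7; EF_Task 3 = 7+15 = 22
ES_Task 4 = 7; EF_Task 4 = 7+13 = 20
ES_Task 5 = 22; EF_Task 5 = 22+6 = 28
ES_Task 6 = max(EF_Task 2=11, EF_Task 3=22) = 22; EF_Task 6 = 22+13 = 35
ES_Task 7 = 22; EF_Task 7 = 22+10 = 32
ES_Task 8 = max(EF_Task 4=20, EF_Task 5=28, EF_Task 6=35, EF_Task 7=32) = 35; EF_Task 8 = 35+11 = 46
Expected project duration μ = 46 weeks. Critical path: Task 1 → Task 3 → Task 6 → Task 8.

Variance along critical path = 0.111 + 1.778 + 1.000 + 0.444 = 3.333; σ = 1.826 weeks.
D = μ + z·σ = 46 + 0.842·1.826 = 47.5 weeks

47.5 weeks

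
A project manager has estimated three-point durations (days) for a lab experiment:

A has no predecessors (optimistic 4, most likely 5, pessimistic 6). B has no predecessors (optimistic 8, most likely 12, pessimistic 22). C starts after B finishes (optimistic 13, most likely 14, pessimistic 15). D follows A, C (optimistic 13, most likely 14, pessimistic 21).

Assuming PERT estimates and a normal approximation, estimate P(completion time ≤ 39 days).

0.134

te_A = (4 + 4·5 + 6)/6 = 30/6 = 5; σ²_A = ((6−4)/6)² = 0.111
te_B = (8 + 4·12 + 22)/6 = 78/6 = 13; σ²_B = ((22−8)/6)² = 5.444
te_C = (13 + 4·14 + 15)/6 = 84/6 = 14; σ²_C = ((15−13)/6)² = 0.111
te_D = (13 + 4·14 + 21)/6 = 90/6 = 15; σ²_D = ((21−13)/6)² = 1.778

Forward pass:
ES_A = 0; EF_A = 5
ES_B = 0; EF_B = 13
ES_C = 13; EF_C = 13+14 = 27
ES_D = max(EF_A=5, EF_C=27) = 27; EF_D = 27+15 = 42
Expected project duration μ = 42 days. Critical path: B → C → D.

Variance along critical path = 5.444 + 0.111 + 1.778 = 7.333; σ = √7.333 = 2.708 days.
Z = (39 − 42) / 2.708 = -1.108
P(T ≤ 39) = Φ(-1.108) ≈ 0.134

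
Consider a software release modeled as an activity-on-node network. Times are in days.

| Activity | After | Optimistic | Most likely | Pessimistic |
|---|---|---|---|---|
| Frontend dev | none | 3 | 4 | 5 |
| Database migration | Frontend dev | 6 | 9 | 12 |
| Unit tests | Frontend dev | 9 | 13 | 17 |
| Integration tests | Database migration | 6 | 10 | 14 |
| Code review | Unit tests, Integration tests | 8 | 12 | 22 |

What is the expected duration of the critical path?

36 days

te_Frontend dev = (3 + 4·4 + 5)/6 = 24/6 = 4
te_Database migration = (6 + 4·9 + 12)/6 = 54/6 = 9
te_Unit tests = (9 + 4·13 + 17)/6 = 78/6 = 13
te_Integration tests = (6 + 4·10 + 14)/6 = 60/6 = 10
te_Code review = (8 + 4·12 + 22)/6 = 78/6 = 13

Forward pass:
ES_Frontend dev = 0; EF_Frontend dev = 4
ES_Database migration = 4; EF_Database migration = 4+9 = 13
ES_Unit tests = 4; EF_Unit tests = 4+13 = 17
ES_Integration tests = 13; EF_Integration tests = 13+10 = 23
ES_Code review = max(EF_Unit tests=17, EF_Integration tests=23) = 23; EF_Code review = 23+13 = 36
Expected project duration μ = 36 days. Critical path: Frontend dev → Database migration → Integration tests → Code review.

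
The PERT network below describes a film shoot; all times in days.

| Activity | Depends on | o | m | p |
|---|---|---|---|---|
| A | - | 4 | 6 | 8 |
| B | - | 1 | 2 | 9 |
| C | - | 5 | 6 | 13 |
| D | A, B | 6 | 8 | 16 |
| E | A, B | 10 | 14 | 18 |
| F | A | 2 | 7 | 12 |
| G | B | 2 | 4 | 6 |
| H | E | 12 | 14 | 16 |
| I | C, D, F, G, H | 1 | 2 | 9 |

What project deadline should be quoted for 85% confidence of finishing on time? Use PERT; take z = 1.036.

te_A = (4 + 4·6 + 8)/6 = 36/6 = 6; σ²_A = ((8−4)/6)² = 0.444
te_B = (1 + 4·2 + 9)/6 = 18/6 = 3; σ²_B = ((9−1)/6)² = 1.778
te_C = (5 + 4·6 + 13)/6 = 42/6 = 7; σ²_C = ((13−5)/6)² = 1.778
te_D = (6 + 4·8 + 16)/6 = 54/6 = 9; σ²_D = ((16−6)/6)² = 2.778
te_E = (10 + 4·14 + 18)/6 = 84/6 = 14; σ²_E = ((18−10)/6)² = 1.778
te_F = (2 + 4·7 + 12)/6 = 42/6 = 7; σ²_F = ((12−2)/6)² = 2.778
te_G = (2 + 4·4 + 6)/6 = 24/6 = 4; σ²_G = ((6−2)/6)² = 0.444
te_H = (12 + 4·14 + 16)/6 = 84/6 = 14; σ²_H = ((16−12)/6)² = 0.444
te_I = (1 + 4·2 + 9)/6 = 18/6 = 3; σ²_I = ((9−1)/6)² = 1.778

Forward pass:
ES_A = 0; EF_A = 6
ES_B = 0; EF_B = 3
ES_C = 0; EF_C = 7
ES_D = max(EF_A=6, EF_B=3) = 6; EF_D = 6+9 = 15
ES_E = max(EF_A=6, EF_B=3) = 6; EF_E = 6+14 = 20
ES_F = 6; EF_F = 6+7 = 13
ES_G = 3; EF_G = 3+4 = 7
ES_H = 20; EF_H = 20+14 = 34
ES_I = max(EF_C=7, EF_D=15, EF_F=13, EF_G=7, EF_H=34) = 34; EF_I = 34+3 = 37
Expected project duration μ = 37 days. Critical path: A → E → H → I.

Variance along critical path = 0.444 + 1.778 + 0.444 + 1.778 = 4.444; σ = 2.108 days.
D = μ + z·σ = 37 + 1.036·2.108 = 39.2 days

39.2 days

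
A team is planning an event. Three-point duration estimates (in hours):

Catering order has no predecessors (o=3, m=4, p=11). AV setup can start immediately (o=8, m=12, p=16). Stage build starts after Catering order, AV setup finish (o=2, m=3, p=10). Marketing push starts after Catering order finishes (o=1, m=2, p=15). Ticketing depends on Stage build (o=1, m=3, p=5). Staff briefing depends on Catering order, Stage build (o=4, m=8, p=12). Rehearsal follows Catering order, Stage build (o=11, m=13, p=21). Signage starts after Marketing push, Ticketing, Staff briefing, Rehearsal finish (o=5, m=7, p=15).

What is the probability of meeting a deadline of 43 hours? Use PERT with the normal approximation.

0.951

te_Catering order = (3 + 4·4 + 11)/6 = 30/6 = 5; σ²_Catering order = ((11−3)/6)² = 1.778
te_AV setup = (8 + 4·12 + 16)/6 = 72/6 = 12; σ²_AV setup = ((16−8)/6)² = 1.778
te_Stage build = (2 + 4·3 + 10)/6 = 24/6 = 4; σ²_Stage build = ((10−2)/6)² = 1.778
te_Marketing push = (1 + 4·2 + 15)/6 = 24/6 = 4; σ²_Marketing push = ((15−1)/6)² = 5.444
te_Ticketing = (1 + 4·3 + 5)/6 = 18/6 = 3; σ²_Ticketing = ((5−1)/6)² = 0.444
te_Staff briefing = (4 + 4·8 + 12)/6 = 48/6 = 8; σ²_Staff briefing = ((12−4)/6)² = 1.778
te_Rehearsal = (11 + 4·13 + 21)/6 = 84/6 = 14; σ²_Rehearsal = ((21−11)/6)² = 2.778
te_Signage = (5 + 4·7 + 15)/6 = 48/6 = 8; σ²_Signage = ((15−5)/6)² = 2.778

Forward pass:
ES_Catering order = 0; EF_Catering order = 5
ES_AV setup = 0; EF_AV setup = 12
ES_Stage build = max(EF_Catering order=5, EF_AV setup=12) = 12; EF_Stage build = 12+4 = 16
ES_Marketing push = 5; EF_Marketing push = 5+4 = 9
ES_Ticketing = 16; EF_Ticketing = 16+3 = 19
ES_Staff briefing = max(EF_Catering order=5, EF_Stage build=16) = 16; EF_Staff briefing = 16+8 = 24
ES_Rehearsal = max(EF_Catering order=5, EF_Stage build=16) = 16; EF_Rehearsal = 16+14 = 30
ES_Signage = max(EF_Marketing push=9, EF_Ticketing=19, EF_Staff briefing=24, EF_Rehearsal=30) = 30; EF_Signage = 30+8 = 38
Expected project duration μ = 38 hours. Critical path: AV setup → Stage build → Rehearsal → Signage.

Variance along critical path = 1.778 + 1.778 + 2.778 + 2.778 = 9.111; σ = √9.111 = 3.018 hours.
Z = (43 − 38) / 3.018 = 1.656
P(T ≤ 43) = Φ(1.656) ≈ 0.951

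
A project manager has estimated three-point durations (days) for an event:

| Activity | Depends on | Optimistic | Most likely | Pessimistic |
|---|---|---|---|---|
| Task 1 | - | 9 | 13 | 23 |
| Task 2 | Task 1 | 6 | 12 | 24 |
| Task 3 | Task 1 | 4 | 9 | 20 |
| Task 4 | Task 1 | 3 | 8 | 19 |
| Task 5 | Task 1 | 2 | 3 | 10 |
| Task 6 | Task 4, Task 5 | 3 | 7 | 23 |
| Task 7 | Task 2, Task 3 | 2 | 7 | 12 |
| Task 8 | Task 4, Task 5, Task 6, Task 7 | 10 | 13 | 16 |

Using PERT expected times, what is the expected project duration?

te_Task 1 = (9 + 4·13 + 23)/6 = 84/6 = 14
te_Task 2 = (6 + 4·12 + 24)/6 = 78/6 = 13
te_Task 3 = (4 + 4·9 + 20)/6 = 60/6 = 10
te_Task 4 = (3 + 4·8 + 19)/6 = 54/6 = 9
te_Task 5 = (2 + 4·3 + 10)/6 = 24/6 = 4
te_Task 6 = (3 + 4·7 + 23)/6 = 54/6 = 9
te_Task 7 = (2 + 4·7 + 12)/6 = 42/6 = 7
te_Task 8 = (10 + 4·13 + 16)/6 = 78/6 = 13

Forward pass:
ES_Task 1 = 0; EF_Task 1 = 14
ES_Task 2 = 14; EF_Task 2 = 14+13 = 27
ES_Task 3 = 14; EF_Task 3 = 14+10 = 24
ES_Task 4 = 14; EF_Task 4 = 14+9 = 23
ES_Task 5 = 14; EF_Task 5 = 14+4 = 18
ES_Task 6 = max(EF_Task 4=23, EF_Task 5=18) = 23; EF_Task 6 = 23+9 = 32
ES_Task 7 = max(EF_Task 2=27, EF_Task 3=24) = 27; EF_Task 7 = 27+7 = 34
ES_Task 8 = max(EF_Task 4=23, EF_Task 5=18, EF_Task 6=32, EF_Task 7=34) = 34; EF_Task 8 = 34+13 = 47
Expected project duration μ = 47 days. Critical path: Task 1 → Task 2 → Task 7 → Task 8.

47 days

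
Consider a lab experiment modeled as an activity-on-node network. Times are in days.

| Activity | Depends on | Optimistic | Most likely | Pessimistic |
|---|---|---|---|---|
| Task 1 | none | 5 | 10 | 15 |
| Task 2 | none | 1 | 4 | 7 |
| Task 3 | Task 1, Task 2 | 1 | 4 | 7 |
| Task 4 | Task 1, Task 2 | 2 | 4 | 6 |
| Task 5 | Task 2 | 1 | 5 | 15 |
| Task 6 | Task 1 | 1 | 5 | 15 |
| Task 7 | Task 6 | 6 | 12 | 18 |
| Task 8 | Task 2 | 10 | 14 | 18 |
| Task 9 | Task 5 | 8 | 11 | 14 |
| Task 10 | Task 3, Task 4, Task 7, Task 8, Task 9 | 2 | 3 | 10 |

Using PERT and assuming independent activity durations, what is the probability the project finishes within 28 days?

te_Task 1 = (5 + 4·10 + 15)/6 = 60/6 = 10; σ²_Task 1 = ((15−5)/6)² = 2.778
te_Task 2 = (1 + 4·4 + 7)/6 = 24/6 = 4; σ²_Task 2 = ((7−1)/6)² = 1.000
te_Task 3 = (1 + 4·4 + 7)/6 = 24/6 = 4; σ²_Task 3 = ((7−1)/6)² = 1.000
te_Task 4 = (2 + 4·4 + 6)/6 = 24/6 = 4; σ²_Task 4 = ((6−2)/6)² = 0.444
te_Task 5 = (1 + 4·5 + 15)/6 = 36/6 = 6; σ²_Task 5 = ((15−1)/6)² = 5.444
te_Task 6 = (1 + 4·5 + 15)/6 = 36/6 = 6; σ²_Task 6 = ((15−1)/6)² = 5.444
te_Task 7 = (6 + 4·12 + 18)/6 = 72/6 = 12; σ²_Task 7 = ((18−6)/6)² = 4.000
te_Task 8 = (10 + 4·14 + 18)/6 = 84/6 = 14; σ²_Task 8 = ((18−10)/6)² = 1.778
te_Task 9 = (8 + 4·11 + 14)/6 = 66/6 = 11; σ²_Task 9 = ((14−8)/6)² = 1.000
te_Task 10 = (2 + 4·3 + 10)/6 = 24/6 = 4; σ²_Task 10 = ((10−2)/6)² = 1.778

Forward pass:
ES_Task 1 = 0; EF_Task 1 = 10
ES_Task 2 = 0; EF_Task 2 = 4
ES_Task 3 = max(EF_Task 1=10, EF_Task 2=4) = 10; EF_Task 3 = 10+4 = 14
ES_Task 4 = max(EF_Task 1=10, EF_Task 2=4) = 10; EF_Task 4 = 10+4 = 14
ES_Task 5 = 4; EF_Task 5 = 4+6 = 10
ES_Task 6 = 10; EF_Task 6 = 10+6 = 16
ES_Task 7 = 16; EF_Task 7 = 16+12 = 28
ES_Task 8 = 4; EF_Task 8 = 4+14 = 18
ES_Task 9 = 10; EF_Task 9 = 10+11 = 21
ES_Task 10 = max(EF_Task 3=14, EF_Task 4=14, EF_Task 7=28, EF_Task 8=18, EF_Task 9=21) = 28; EF_Task 10 = 28+4 = 32
Expected project duration μ = 32 days. Critical path: Task 1 → Task 6 → Task 7 → Task 10.

Variance along critical path = 2.778 + 5.444 + 4.000 + 1.778 = 14.000; σ = √14.000 = 3.742 days.
Z = (28 − 32) / 3.742 = -1.069
P(T ≤ 28) = Φ(-1.069) ≈ 0.143

0.143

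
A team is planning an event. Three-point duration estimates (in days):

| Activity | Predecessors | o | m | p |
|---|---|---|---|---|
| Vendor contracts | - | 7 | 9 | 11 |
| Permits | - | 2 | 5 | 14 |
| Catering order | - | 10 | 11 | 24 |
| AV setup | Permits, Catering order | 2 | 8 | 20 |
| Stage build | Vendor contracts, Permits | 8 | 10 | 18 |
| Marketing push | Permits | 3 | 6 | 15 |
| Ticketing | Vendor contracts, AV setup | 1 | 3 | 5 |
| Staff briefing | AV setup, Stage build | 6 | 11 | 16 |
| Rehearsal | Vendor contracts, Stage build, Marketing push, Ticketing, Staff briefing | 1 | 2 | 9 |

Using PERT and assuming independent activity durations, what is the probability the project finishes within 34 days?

te_Vendor contracts = (7 + 4·9 + 11)/6 = 54/6 = 9; σ²_Vendor contracts = ((11−7)/6)² = 0.444
te_Permits = (2 + 4·5 + 14)/6 = 36/6 = 6; σ²_Permits = ((14−2)/6)² = 4.000
te_Catering order = (10 + 4·11 + 24)/6 = 78/6 = 13; σ²_Catering order = ((24−10)/6)² = 5.444
te_AV setup = (2 + 4·8 + 20)/6 = 54/6 = 9; σ²_AV setup = ((20−2)/6)² = 9.000
te_Stage build = (8 + 4·10 + 18)/6 = 66/6 = 11; σ²_Stage build = ((18−8)/6)² = 2.778
te_Marketing push = (3 + 4·6 + 15)/6 = 42/6 = 7; σ²_Marketing push = ((15−3)/6)² = 4.000
te_Ticketing = (1 + 4·3 + 5)/6 = 18/6 = 3; σ²_Ticketing = ((5−1)/6)² = 0.444
te_Staff briefing = (6 + 4·11 + 16)/6 = 66/6 = 11; σ²_Staff briefing = ((16−6)/6)² = 2.778
te_Rehearsal = (1 + 4·2 + 9)/6 = 18/6 = 3; σ²_Rehearsal = ((9−1)/6)² = 1.778

Forward pass:
ES_Vendor contracts = 0; EF_Vendor contracts = 9
ES_Permits = 0; EF_Permits = 6
ES_Catering order = 0; EF_Catering order = 13
ES_AV setup = max(EF_Permits=6, EF_Catering order=13) = 13; EF_AV setup = 13+9 = 22
ES_Stage build = max(EF_Vendor contracts=9, EF_Permits=6) = 9; EF_Stage build = 9+11 = 20
ES_Marketing push = 6; EF_Marketing push = 6+7 = 13
ES_Ticketing = max(EF_Vendor contracts=9, EF_AV setup=22) = 22; EF_Ticketing = 22+3 = 25
ES_Staff briefing = max(EF_AV setup=22, EF_Stage build=20) = 22; EF_Staff briefing = 22+11 = 33
ES_Rehearsal = max(EF_Vendor contracts=9, EF_Stage build=20, EF_Marketing push=13, EF_Ticketing=25, EF_Staff briefing=33) = 33; EF_Rehearsal = 33+3 = 36
Expected project duration μ = 36 days. Critical path: Catering order → AV setup → Staff briefing → Rehearsal.

Variance along critical path = 5.444 + 9.000 + 2.778 + 1.778 = 19.000; σ = √19.000 = 4.359 days.
Z = (34 − 36) / 4.359 = -0.459
P(T ≤ 34) = Φ(-0.459) ≈ 0.323

0.323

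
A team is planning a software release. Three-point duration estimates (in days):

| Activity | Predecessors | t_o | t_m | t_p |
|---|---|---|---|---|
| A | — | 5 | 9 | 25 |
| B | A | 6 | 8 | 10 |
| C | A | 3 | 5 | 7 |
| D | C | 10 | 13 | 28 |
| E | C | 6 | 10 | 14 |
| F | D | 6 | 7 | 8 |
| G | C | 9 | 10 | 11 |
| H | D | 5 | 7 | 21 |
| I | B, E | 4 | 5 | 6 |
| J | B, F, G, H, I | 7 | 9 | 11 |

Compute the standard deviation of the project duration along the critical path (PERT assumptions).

5.30 days

te_A = (5 + 4·9 + 25)/6 = 66/6 = 11; σ²_A = ((25−5)/6)² = 11.111
te_B = (6 + 4·8 + 10)/6 = 48/6 = 8; σ²_B = ((10−6)/6)² = 0.444
te_C = (3 + 4·5 + 7)/6 = 30/6 = 5; σ²_C = ((7−3)/6)² = 0.444
te_D = (10 + 4·13 + 28)/6 = 90/6 = 15; σ²_D = ((28−10)/6)² = 9.000
te_E = (6 + 4·10 + 14)/6 = 60/6 = 10; σ²_E = ((14−6)/6)² = 1.778
te_F = (6 + 4·7 + 8)/6 = 42/6 = 7; σ²_F = ((8−6)/6)² = 0.111
te_G = (9 + 4·10 + 11)/6 = 60/6 = 10; σ²_G = ((11−9)/6)² = 0.111
te_H = (5 + 4·7 + 21)/6 = 54/6 = 9; σ²_H = ((21−5)/6)² = 7.111
te_I = (4 + 4·5 + 6)/6 = 30/6 = 5; σ²_I = ((6−4)/6)² = 0.111
te_J = (7 + 4·9 + 11)/6 = 54/6 = 9; σ²_J = ((11−7)/6)² = 0.444

Forward pass:
ES_A = 0; EF_A = 11
ES_B = 11; EF_B = 11+8 = 19
ES_C = 11; EF_C = 11+5 = 16
ES_D = 16; EF_D = 16+15 = 31
ES_E = 16; EF_E = 16+10 = 26
ES_F = 31; EF_F = 31+7 = 38
ES_G = 16; EF_G = 16+10 = 26
ES_H = 31; EF_H = 31+9 = 40
ES_I = max(EF_B=19, EF_E=26) = 26; EF_I = 26+5 = 31
ES_J = max(EF_B=19, EF_F=38, EF_G=26, EF_H=40, EF_I=31) = 40; EF_J = 40+9 = 49
Expected project duration μ = 49 days. Critical path: A → C → D → H → J.

Variance along critical path = 11.111 + 0.444 + 9.000 + 7.111 + 0.444 = 28.111
σ = √28.111 = 5.302 days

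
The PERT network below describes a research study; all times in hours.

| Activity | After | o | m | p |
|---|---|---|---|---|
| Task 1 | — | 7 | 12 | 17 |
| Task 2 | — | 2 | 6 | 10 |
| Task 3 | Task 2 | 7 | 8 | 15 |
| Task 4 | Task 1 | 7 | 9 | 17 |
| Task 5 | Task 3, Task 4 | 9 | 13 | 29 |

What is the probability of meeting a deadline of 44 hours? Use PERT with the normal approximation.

te_Task 1 = (7 + 4·12 + 17)/6 = 72/6 = 12; σ²_Task 1 = ((17−7)/6)² = 2.778
te_Task 2 = (2 + 4·6 + 10)/6 = 36/6 = 6; σ²_Task 2 = ((10−2)/6)² = 1.778
te_Task 3 = (7 + 4·8 + 15)/6 = 54/6 = 9; σ²_Task 3 = ((15−7)/6)² = 1.778
te_Task 4 = (7 + 4·9 + 17)/6 = 60/6 = 10; σ²_Task 4 = ((17−7)/6)² = 2.778
te_Task 5 = (9 + 4·13 + 29)/6 = 90/6 = 15; σ²_Task 5 = ((29−9)/6)² = 11.111

Forward pass:
ES_Task 1 = 0; EF_Task 1 = 12
ES_Task 2 = 0; EF_Task 2 = 6
ES_Task 3 = 6; EF_Task 3 = 6+9 = 15
ES_Task 4 = 12; EF_Task 4 = 12+10 = 22
ES_Task 5 = max(EF_Task 3=15, EF_Task 4=22) = 22; EF_Task 5 = 22+15 = 37
Expected project duration μ = 37 hours. Critical path: Task 1 → Task 4 → Task 5.

Variance along critical path = 2.778 + 2.778 + 11.111 = 16.667; σ = √16.667 = 4.082 hours.
Z = (44 − 37) / 4.082 = 1.715
P(T ≤ 44) = Φ(1.715) ≈ 0.957

0.957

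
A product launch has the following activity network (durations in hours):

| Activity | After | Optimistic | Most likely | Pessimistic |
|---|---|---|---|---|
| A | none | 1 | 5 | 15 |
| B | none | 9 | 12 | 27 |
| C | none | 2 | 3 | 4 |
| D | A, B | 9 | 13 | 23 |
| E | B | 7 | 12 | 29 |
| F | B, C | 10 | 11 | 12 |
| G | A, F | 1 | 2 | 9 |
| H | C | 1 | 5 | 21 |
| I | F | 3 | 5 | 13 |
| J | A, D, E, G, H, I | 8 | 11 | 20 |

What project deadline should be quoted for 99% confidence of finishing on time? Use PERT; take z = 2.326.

te_A = (1 + 4·5 + 15)/6 = 36/6 = 6; σ²_A = ((15−1)/6)² = 5.444
te_B = (9 + 4·12 + 27)/6 = 84/6 = 14; σ²_B = ((27−9)/6)² = 9.000
te_C = (2 + 4·3 + 4)/6 = 18/6 = 3; σ²_C = ((4−2)/6)² = 0.111
te_D = (9 + 4·13 + 23)/6 = 84/6 = 14; σ²_D = ((23−9)/6)² = 5.444
te_E = (7 + 4·12 + 29)/6 = 84/6 = 14; σ²_E = ((29−7)/6)² = 13.444
te_F = (10 + 4·11 + 12)/6 = 66/6 = 11; σ²_F = ((12−10)/6)² = 0.111
te_G = (1 + 4·2 + 9)/6 = 18/6 = 3; σ²_G = ((9−1)/6)² = 1.778
te_H = (1 + 4·5 + 21)/6 = 42/6 = 7; σ²_H = ((21−1)/6)² = 11.111
te_I = (3 + 4·5 + 13)/6 = 36/6 = 6; σ²_I = ((13−3)/6)² = 2.778
te_J = (8 + 4·11 + 20)/6 = 72/6 = 12; σ²_J = ((20−8)/6)² = 4.000

Forward pass:
ES_A = 0; EF_A = 6
ES_B = 0; EF_B = 14
ES_C = 0; EF_C = 3
ES_D = max(EF_A=6, EF_B=14) = 14; EF_D = 14+14 = 28
ES_E = 14; EF_E = 14+14 = 28
ES_F = max(EF_B=14, EF_C=3) = 14; EF_F = 14+11 = 25
ES_G = max(EF_A=6, EF_F=25) = 25; EF_G = 25+3 = 28
ES_H = 3; EF_H = 3+7 = 10
ES_I = 25; EF_I = 25+6 = 31
ES_J = max(EF_A=6, EF_D=28, EF_E=28, EF_G=28, EF_H=10, EF_I=31) = 31; EF_J = 31+12 = 43
Expected project duration μ = 43 hours. Critical path: B → F → I → J.

Variance along critical path = 9.000 + 0.111 + 2.778 + 4.000 = 15.889; σ = 3.986 hours.
D = μ + z·σ = 43 + 2.326·3.986 = 52.3 hours

52.3 hours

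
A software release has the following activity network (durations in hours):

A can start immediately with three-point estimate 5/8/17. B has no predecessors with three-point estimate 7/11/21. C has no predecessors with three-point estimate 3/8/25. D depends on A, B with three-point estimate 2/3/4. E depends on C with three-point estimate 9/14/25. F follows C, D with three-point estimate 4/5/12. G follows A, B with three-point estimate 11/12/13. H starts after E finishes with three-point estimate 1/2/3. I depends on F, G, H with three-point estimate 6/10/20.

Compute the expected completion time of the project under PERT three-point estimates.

38 hours

te_A = (5 + 4·8 + 17)/6 = 54/6 = 9
te_B = (7 + 4·11 + 21)/6 = 72/6 = 12
te_C = (3 + 4·8 + 25)/6 = 60/6 = 10
te_D = (2 + 4·3 + 4)/6 = 18/6 = 3
te_E = (9 + 4·14 + 25)/6 = 90/6 = 15
te_F = (4 + 4·5 + 12)/6 = 36/6 = 6
te_G = (11 + 4·12 + 13)/6 = 72/6 = 12
te_H = (1 + 4·2 + 3)/6 = 12/6 = 2
te_I = (6 + 4·10 + 20)/6 = 66/6 = 11

Forward pass:
ES_A = 0; EF_A = 9
ES_B = 0; EF_B = 12
ES_C = 0; EF_C = 10
ES_D = max(EF_A=9, EF_B=12) = 12; EF_D = 12+3 = 15
ES_E = 10; EF_E = 10+15 = 25
ES_F = max(EF_C=10, EF_D=15) = 15; EF_F = 15+6 = 21
ES_G = max(EF_A=9, EF_B=12) = 12; EF_G = 12+12 = 24
ES_H = 25; EF_H = 25+2 = 27
ES_I = max(EF_F=21, EF_G=24, EF_H=27) = 27; EF_I = 27+11 = 38
Expected project duration μ = 38 hours. Critical path: C → E → H → I.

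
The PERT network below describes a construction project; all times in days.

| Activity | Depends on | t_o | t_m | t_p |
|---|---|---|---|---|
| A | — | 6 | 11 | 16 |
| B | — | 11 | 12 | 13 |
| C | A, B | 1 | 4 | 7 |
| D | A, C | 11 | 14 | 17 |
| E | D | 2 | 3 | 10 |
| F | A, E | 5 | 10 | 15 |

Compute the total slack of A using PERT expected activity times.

1 days

te_A = (6 + 4·11 + 16)/6 = 66/6 = 11
te_B = (11 + 4·12 + 13)/6 = 72/6 = 12
te_C = (1 + 4·4 + 7)/6 = 24/6 = 4
te_D = (11 + 4·14 + 17)/6 = 84/6 = 14
te_E = (2 + 4·3 + 10)/6 = 24/6 = 4
te_F = (5 + 4·10 + 15)/6 = 60/6 = 10

Forward pass:
ES_A = 0; EF_A = 11
ES_B = 0; EF_B = 12
ES_C = max(EF_A=11, EF_B=12) = 12; EF_C = 12+4 = 16
ES_D = max(EF_A=11, EF_C=16) = 16; EF_D = 16+14 = 30
ES_E = 30; EF_E = 30+4 = 34
ES_F = max(EF_A=11, EF_E=34) = 34; EF_F = 34+10 = 44
Expected project duration μ = 44 days. Critical path: B → C → D → E → F.

Backward pass:
LF_F = 44; LS_F = 44−10 = 34
LF_E = LS_F = 34; LS_E = 34−4 = 30
LF_D = LS_E = 30; LS_D = 30−14 = 16
LF_C = LS_D = 16; LS_C = 16−4 = 12
LF_B = LS_C = 12; LS_B = 12−12 = 0
LF_A = min(LS_C=12, LS_D=16, LS_F=34) = 12; LS_A = 12−11 = 1
Slack_A = LS_A − ES_A = 1 − 0 = 1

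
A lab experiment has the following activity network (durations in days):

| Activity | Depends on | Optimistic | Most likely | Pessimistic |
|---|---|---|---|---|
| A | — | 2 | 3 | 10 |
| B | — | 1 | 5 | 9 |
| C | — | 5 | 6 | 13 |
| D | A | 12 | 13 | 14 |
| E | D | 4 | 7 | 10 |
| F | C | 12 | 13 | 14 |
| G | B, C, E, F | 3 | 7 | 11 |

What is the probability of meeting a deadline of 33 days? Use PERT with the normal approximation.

0.823

te_A = (2 + 4·3 + 10)/6 = 24/6 = 4; σ²_A = ((10−2)/6)² = 1.778
te_B = (1 + 4·5 + 9)/6 = 30/6 = 5; σ²_B = ((9−1)/6)² = 1.778
te_C = (5 + 4·6 + 13)/6 = 42/6 = 7; σ²_C = ((13−5)/6)² = 1.778
te_D = (12 + 4·13 + 14)/6 = 78/6 = 13; σ²_D = ((14−12)/6)² = 0.111
te_E = (4 + 4·7 + 10)/6 = 42/6 = 7; σ²_E = ((10−4)/6)² = 1.000
te_F = (12 + 4·13 + 14)/6 = 78/6 = 13; σ²_F = ((14−12)/6)² = 0.111
te_G = (3 + 4·7 + 11)/6 = 42/6 = 7; σ²_G = ((11−3)/6)² = 1.778

Forward pass:
ES_A = 0; EF_A = 4
ES_B = 0; EF_B = 5
ES_C = 0; EF_C = 7
ES_D = 4; EF_D = 4+13 = 17
ES_E = 17; EF_E = 17+7 = 24
ES_F = 7; EF_F = 7+13 = 20
ES_G = max(EF_B=5, EF_C=7, EF_E=24, EF_F=20) = 24; EF_G = 24+7 = 31
Expected project duration μ = 31 days. Critical path: A → D → E → G.

Variance along critical path = 1.778 + 0.111 + 1.000 + 1.778 = 4.667; σ = √4.667 = 2.160 days.
Z = (33 − 31) / 2.160 = 0.926
P(T ≤ 33) = Φ(0.926) ≈ 0.823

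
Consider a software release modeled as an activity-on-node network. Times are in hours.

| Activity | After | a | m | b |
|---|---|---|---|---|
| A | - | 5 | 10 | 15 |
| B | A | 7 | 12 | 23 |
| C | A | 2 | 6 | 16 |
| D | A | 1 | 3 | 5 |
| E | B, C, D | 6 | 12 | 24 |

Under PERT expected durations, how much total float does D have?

10 hours

te_A = (5 + 4·10 + 15)/6 = 60/6 = 10
te_B = (7 + 4·12 + 23)/6 = 78/6 = 13
te_C = (2 + 4·6 + 16)/6 = 42/6 = 7
te_D = (1 + 4·3 + 5)/6 = 18/6 = 3
te_E = (6 + 4·12 + 24)/6 = 78/6 = 13

Forward pass:
ES_A = 0; EF_A = 10
ES_B = 10; EF_B = 10+13 = 23
ES_C = 10; EF_C = 10+7 = 17
ES_D = 10; EF_D = 10+3 = 13
ES_E = max(EF_B=23, EF_C=17, EF_D=13) = 23; EF_E = 23+13 = 36
Expected project duration μ = 36 hours. Critical path: A → B → E.

Backward pass:
LF_E = 36; LS_E = 36−13 = 23
LF_D = LS_E = 23; LS_D = 23−3 = 20
LF_C = LS_E = 23; LS_C = 23−7 = 16
LF_B = LS_E = 23; LS_B = 23−13 = 10
LF_A = min(LS_B=10, LS_C=16, LS_D=20) = 10; LS_A = 10−10 = 0
Slack_D = LS_D − ES_D = 20 − 10 = 10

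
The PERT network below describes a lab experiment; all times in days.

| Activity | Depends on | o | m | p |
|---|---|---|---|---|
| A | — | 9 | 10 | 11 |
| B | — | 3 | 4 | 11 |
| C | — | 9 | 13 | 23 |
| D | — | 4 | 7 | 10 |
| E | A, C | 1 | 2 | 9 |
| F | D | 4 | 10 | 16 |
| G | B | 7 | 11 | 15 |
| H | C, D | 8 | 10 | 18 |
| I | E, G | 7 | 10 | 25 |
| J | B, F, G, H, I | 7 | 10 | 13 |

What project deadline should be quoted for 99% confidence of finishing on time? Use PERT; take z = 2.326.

48.7 days

te_A = (9 + 4·10 + 11)/6 = 60/6 = 10; σ²_A = ((11−9)/6)² = 0.111
te_B = (3 + 4·4 + 11)/6 = 30/6 = 5; σ²_B = ((11−3)/6)² = 1.778
te_C = (9 + 4·13 + 23)/6 = 84/6 = 14; σ²_C = ((23−9)/6)² = 5.444
te_D = (4 + 4·7 + 10)/6 = 42/6 = 7; σ²_D = ((10−4)/6)² = 1.000
te_E = (1 + 4·2 + 9)/6 = 18/6 = 3; σ²_E = ((9−1)/6)² = 1.778
te_F = (4 + 4·10 + 16)/6 = 60/6 = 10; σ²_F = ((16−4)/6)² = 4.000
te_G = (7 + 4·11 + 15)/6 = 66/6 = 11; σ²_G = ((15−7)/6)² = 1.778
te_H = (8 + 4·10 + 18)/6 = 66/6 = 11; σ²_H = ((18−8)/6)² = 2.778
te_I = (7 + 4·10 + 25)/6 = 72/6 = 12; σ²_I = ((25−7)/6)² = 9.000
te_J = (7 + 4·10 + 13)/6 = 60/6 = 10; σ²_J = ((13−7)/6)² = 1.000

Forward pass:
ES_A = 0; EF_A = 10
ES_B = 0; EF_B = 5
ES_C = 0; EF_C = 14
ES_D = 0; EF_D = 7
ES_E = max(EF_A=10, EF_C=14) = 14; EF_E = 14+3 = 17
ES_F = 7; EF_F = 7+10 = 17
ES_G = 5; EF_G = 5+11 = 16
ES_H = max(EF_C=14, EF_D=7) = 14; EF_H = 14+11 = 25
ES_I = max(EF_E=17, EF_G=16) = 17; EF_I = 17+12 = 29
ES_J = max(EF_B=5, EF_F=17, EF_G=16, EF_H=25, EF_I=29) = 29; EF_J = 29+10 = 39
Expected project duration μ = 39 days. Critical path: C → E → I → J.

Variance along critical path = 5.444 + 1.778 + 9.000 + 1.000 = 17.222; σ = 4.150 days.
D = μ + z·σ = 39 + 2.326·4.150 = 48.7 days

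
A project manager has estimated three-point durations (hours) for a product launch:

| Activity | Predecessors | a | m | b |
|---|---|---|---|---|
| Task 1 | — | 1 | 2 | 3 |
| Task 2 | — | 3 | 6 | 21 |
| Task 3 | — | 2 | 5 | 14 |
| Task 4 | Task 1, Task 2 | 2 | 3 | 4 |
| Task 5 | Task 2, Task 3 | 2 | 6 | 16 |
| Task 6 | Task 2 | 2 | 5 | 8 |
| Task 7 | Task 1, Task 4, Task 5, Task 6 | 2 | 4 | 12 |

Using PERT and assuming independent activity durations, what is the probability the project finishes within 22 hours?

te_Task 1 = (1 + 4·2 + 3)/6 = 12/6 = 2; σ²_Task 1 = ((3−1)/6)² = 0.111
te_Task 2 = (3 + 4·6 + 21)/6 = 48/6 = 8; σ²_Task 2 = ((21−3)/6)² = 9.000
te_Task 3 = (2 + 4·5 + 14)/6 = 36/6 = 6; σ²_Task 3 = ((14−2)/6)² = 4.000
te_Task 4 = (2 + 4·3 + 4)/6 = 18/6 = 3; σ²_Task 4 = ((4−2)/6)² = 0.111
te_Task 5 = (2 + 4·6 + 16)/6 = 42/6 = 7; σ²_Task 5 = ((16−2)/6)² = 5.444
te_Task 6 = (2 + 4·5 + 8)/6 = 30/6 = 5; σ²_Task 6 = ((8−2)/6)² = 1.000
te_Task 7 = (2 + 4·4 + 12)/6 = 30/6 = 5; σ²_Task 7 = ((12−2)/6)² = 2.778

Forward pass:
ES_Task 1 = 0; EF_Task 1 = 2
ES_Task 2 = 0; EF_Task 2 = 8
ES_Task 3 = 0; EF_Task 3 = 6
ES_Task 4 = max(EF_Task 1=2, EF_Task 2=8) = 8; EF_Task 4 = 8+3 = 11
ES_Task 5 = max(EF_Task 2=8, EF_Task 3=6) = 8; EF_Task 5 = 8+7 = 15
ES_Task 6 = 8; EF_Task 6 = 8+5 = 13
ES_Task 7 = max(EF_Task 1=2, EF_Task 4=11, EF_Task 5=15, EF_Task 6=13) = 15; EF_Task 7 = 15+5 = 20
Expected project duration μ = 20 hours. Critical path: Task 2 → Task 5 → Task 7.

Variance along critical path = 9.000 + 5.444 + 2.778 = 17.222; σ = √17.222 = 4.150 hours.
Z = (22 − 20) / 4.150 = 0.482
P(T ≤ 22) = Φ(0.482) ≈ 0.685

0.685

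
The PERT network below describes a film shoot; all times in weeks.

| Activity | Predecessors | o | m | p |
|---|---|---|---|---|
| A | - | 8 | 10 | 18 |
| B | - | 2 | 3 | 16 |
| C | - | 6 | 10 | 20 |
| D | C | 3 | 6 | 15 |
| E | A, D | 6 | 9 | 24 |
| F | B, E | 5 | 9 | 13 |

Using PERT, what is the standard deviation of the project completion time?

4.50 weeks

te_A = (8 + 4·10 + 18)/6 = 66/6 = 11; σ²_A = ((18−8)/6)² = 2.778
te_B = (2 + 4·3 + 16)/6 = 30/6 = 5; σ²_B = ((16−2)/6)² = 5.444
te_C = (6 + 4·10 + 20)/6 = 66/6 = 11; σ²_C = ((20−6)/6)² = 5.444
te_D = (3 + 4·6 + 15)/6 = 42/6 = 7; σ²_D = ((15−3)/6)² = 4.000
te_E = (6 + 4·9 + 24)/6 = 66/6 = 11; σ²_E = ((24−6)/6)² = 9.000
te_F = (5 + 4·9 + 13)/6 = 54/6 = 9; σ²_F = ((13−5)/6)² = 1.778

Forward pass:
ES_A = 0; EF_A = 11
ES_B = 0; EF_B = 5
ES_C = 0; EF_C = 11
ES_D = 11; EF_D = 11+7 = 18
ES_E = max(EF_A=11, EF_D=18) = 18; EF_E = 18+11 = 29
ES_F = max(EF_B=5, EF_E=29) = 29; EF_F = 29+9 = 38
Expected project duration μ = 38 weeks. Critical path: C → D → E → F.

Variance along critical path = 5.444 + 4.000 + 9.000 + 1.778 = 20.222
σ = √20.222 = 4.497 weeks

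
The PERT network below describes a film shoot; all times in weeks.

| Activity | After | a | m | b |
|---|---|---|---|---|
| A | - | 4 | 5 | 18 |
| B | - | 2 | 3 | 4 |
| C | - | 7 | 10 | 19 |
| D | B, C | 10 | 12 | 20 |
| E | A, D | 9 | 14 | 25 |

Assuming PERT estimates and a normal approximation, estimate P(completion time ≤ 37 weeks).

0.296

te_A = (4 + 4·5 + 18)/6 = 42/6 = 7; σ²_A = ((18−4)/6)² = 5.444
te_B = (2 + 4·3 + 4)/6 = 18/6 = 3; σ²_B = ((4−2)/6)² = 0.111
te_C = (7 + 4·10 + 19)/6 = 66/6 = 11; σ²_C = ((19−7)/6)² = 4.000
te_D = (10 + 4·12 + 20)/6 = 78/6 = 13; σ²_D = ((20−10)/6)² = 2.778
te_E = (9 + 4·14 + 25)/6 = 90/6 = 15; σ²_E = ((25−9)/6)² = 7.111

Forward pass:
ES_A = 0; EF_A = 7
ES_B = 0; EF_B = 3
ES_C = 0; EF_C = 11
ES_D = max(EF_B=3, EF_C=11) = 11; EF_D = 11+13 = 24
ES_E = max(EF_A=7, EF_D=24) = 24; EF_E = 24+15 = 39
Expected project duration μ = 39 weeks. Critical path: C → D → E.

Variance along critical path = 4.000 + 2.778 + 7.111 = 13.889; σ = √13.889 = 3.727 weeks.
Z = (37 − 39) / 3.727 = -0.537
P(T ≤ 37) = Φ(-0.537) ≈ 0.296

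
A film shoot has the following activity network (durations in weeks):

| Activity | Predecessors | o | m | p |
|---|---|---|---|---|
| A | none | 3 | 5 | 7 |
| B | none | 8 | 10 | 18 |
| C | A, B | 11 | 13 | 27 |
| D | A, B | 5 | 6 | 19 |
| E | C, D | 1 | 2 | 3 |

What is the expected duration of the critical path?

28 weeks

te_A = (3 + 4·5 + 7)/6 = 30/6 = 5
te_B = (8 + 4·10 + 18)/6 = 66/6 = 11
te_C = (11 + 4·13 + 27)/6 = 90/6 = 15
te_D = (5 + 4·6 + 19)/6 = 48/6 = 8
te_E = (1 + 4·2 + 3)/6 = 12/6 = 2

Forward pass:
ES_A = 0; EF_A = 5
ES_B = 0; EF_B = 11
ES_C = max(EF_A=5, EF_B=11) = 11; EF_C = 11+15 = 26
ES_D = max(EF_A=5, EF_B=11) = 11; EF_D = 11+8 = 19
ES_E = max(EF_C=26, EF_D=19) = 26; EF_E = 26+2 = 28
Expected project duration μ = 28 weeks. Critical path: B → C → E.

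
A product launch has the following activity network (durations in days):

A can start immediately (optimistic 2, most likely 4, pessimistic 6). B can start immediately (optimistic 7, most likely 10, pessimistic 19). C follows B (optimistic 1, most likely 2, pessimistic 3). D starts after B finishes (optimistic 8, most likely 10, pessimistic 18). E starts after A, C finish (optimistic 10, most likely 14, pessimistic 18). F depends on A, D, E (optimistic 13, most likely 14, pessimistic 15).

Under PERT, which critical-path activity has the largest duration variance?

te_A = (2 + 4·4 + 6)/6 = 24/6 = 4; σ²_A = ((6−2)/6)² = 0.444
te_B = (7 + 4·10 + 19)/6 = 66/6 = 11; σ²_B = ((19−7)/6)² = 4.000
te_C = (1 + 4·2 + 3)/6 = 12/6 = 2; σ²_C = ((3−1)/6)² = 0.111
te_D = (8 + 4·10 + 18)/6 = 66/6 = 11; σ²_D = ((18−8)/6)² = 2.778
te_E = (10 + 4·14 + 18)/6 = 84/6 = 14; σ²_E = ((18−10)/6)² = 1.778
te_F = (13 + 4·14 + 15)/6 = 84/6 = 14; σ²_F = ((15−13)/6)² = 0.111

Forward pass:
ES_A = 0; EF_A = 4
ES_B = 0; EF_B = 11
ES_C = 11; EF_C = 11+2 = 13
ES_D = 11; EF_D = 11+11 = 22
ES_E = max(EF_A=4, EF_C=13) = 13; EF_E = 13+14 = 27
ES_F = max(EF_A=4, EF_D=22, EF_E=27) = 27; EF_F = 27+14 = 41
Expected project duration μ = 41 days. Critical path: B → C → E → F.

Variances on critical path: σ²_B=4.000, σ²_C=0.111, σ²_E=1.778, σ²_F=0.111.
Largest is σ²_B = 4.000.

B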